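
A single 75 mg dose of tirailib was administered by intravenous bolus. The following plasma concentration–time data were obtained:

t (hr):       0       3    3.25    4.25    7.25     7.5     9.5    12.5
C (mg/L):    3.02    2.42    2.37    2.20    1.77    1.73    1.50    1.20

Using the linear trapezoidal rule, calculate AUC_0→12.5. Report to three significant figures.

Trapezoidal AUC_0→12.5:
  [0→3]: (3.02+2.42)/2 × 3 = 8.16
  [3→3.25]: (2.42+2.37)/2 × 0.25 = 0.59875
  [3.25→4.25]: (2.37+2.20)/2 × 1 = 2.285
  [4.25→7.25]: (2.20+1.77)/2 × 3 = 5.955
  [7.25→7.5]: (1.77+1.73)/2 × 0.25 = 0.4375
  [7.5→9.5]: (1.73+1.50)/2 × 2 = 3.23
  [9.5→12.5]: (1.50+1.20)/2 × 3 = 4.05
  Sum = 24.71625 mg/L·hr

AUC = 24.7 mg/L·hr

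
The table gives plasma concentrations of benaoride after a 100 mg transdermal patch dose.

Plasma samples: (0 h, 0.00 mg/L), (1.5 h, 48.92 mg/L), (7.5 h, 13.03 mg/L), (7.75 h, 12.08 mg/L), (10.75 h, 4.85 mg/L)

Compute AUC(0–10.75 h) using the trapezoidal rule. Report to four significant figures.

Trapezoidal AUC_0→10.75:
  [0→1.5]: (0.00+48.92)/2 × 1.5 = 36.69
  [1.5→7.5]: (48.92+13.03)/2 × 6 = 185.85
  [7.5→7.75]: (13.03+12.08)/2 × 0.25 = 3.13875
  [7.75→10.75]: (12.08+4.85)/2 × 3 = 25.395
  Sum = 251.07375 mg/L·h

AUC = 251.1 mg/L·h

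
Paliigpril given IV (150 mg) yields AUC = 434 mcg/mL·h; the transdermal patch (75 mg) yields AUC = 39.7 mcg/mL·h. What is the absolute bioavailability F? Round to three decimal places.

F = 0.183

F = (AUC_ev / D_ev) / (AUC_iv / D_iv)
  = (39.7/75) / (434/150)
  = 0.529333 / 2.89333 = 0.1829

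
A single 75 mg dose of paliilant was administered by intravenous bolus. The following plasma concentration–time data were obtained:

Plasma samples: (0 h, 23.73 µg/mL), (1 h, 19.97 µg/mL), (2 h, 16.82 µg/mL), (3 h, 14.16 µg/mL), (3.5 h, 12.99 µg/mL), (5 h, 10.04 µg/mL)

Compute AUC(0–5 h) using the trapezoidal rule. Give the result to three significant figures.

AUC = 79.8 µg/mL·h

Trapezoidal AUC_0→5:
  [0→1]: (23.73+19.97)/2 × 1 = 21.85
  [1→2]: (19.97+16.82)/2 × 1 = 18.395
  [2→3]: (16.82+14.16)/2 × 1 = 15.49
  [3→3.5]: (14.16+12.99)/2 × 0.5 = 6.7875
  [3.5→5]: (12.99+10.04)/2 × 1.5 = 17.2725
  Sum = 79.795 µg/mL·h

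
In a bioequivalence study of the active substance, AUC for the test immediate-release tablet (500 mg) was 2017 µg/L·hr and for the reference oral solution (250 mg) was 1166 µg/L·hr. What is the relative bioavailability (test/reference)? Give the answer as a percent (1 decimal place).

F_rel = (AUC_test/D_test) / (AUC_ref/D_ref)
      = (2017/500) / (1166/250)
      = 4.034 / 4.664 = 0.8649 = 86.49%

F_rel = 86.5%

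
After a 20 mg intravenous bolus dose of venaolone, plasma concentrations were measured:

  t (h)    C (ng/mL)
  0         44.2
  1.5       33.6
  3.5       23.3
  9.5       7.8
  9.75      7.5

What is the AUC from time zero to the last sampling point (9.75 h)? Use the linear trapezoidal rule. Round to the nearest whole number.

AUC = 210 ng/mL·h

Trapezoidal AUC_0→9.75:
  [0→1.5]: (44.2+33.6)/2 × 1.5 = 58.35
  [1.5→3.5]: (33.6+23.3)/2 × 2 = 56.9
  [3.5→9.5]: (23.3+7.8)/2 × 6 = 93.3
  [9.5→9.75]: (7.8+7.5)/2 × 0.25 = 1.9125
  Sum = 210.4625 ng/mL·h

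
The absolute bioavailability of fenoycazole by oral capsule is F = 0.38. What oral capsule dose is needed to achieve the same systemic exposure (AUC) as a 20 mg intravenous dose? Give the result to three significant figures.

D_oral = 52.6 mg

For equal systemic exposure: F × D_ev = D_iv
D_ev = D_iv / F = 20 / 0.38 = 52.6316 mg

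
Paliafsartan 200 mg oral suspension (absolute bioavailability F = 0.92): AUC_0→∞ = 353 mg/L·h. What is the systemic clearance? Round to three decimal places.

CL = 0.521 L/h

CL = F × Dose / AUC_0→∞
   = 0.92 × 200 / 353 = 0.521246 L/h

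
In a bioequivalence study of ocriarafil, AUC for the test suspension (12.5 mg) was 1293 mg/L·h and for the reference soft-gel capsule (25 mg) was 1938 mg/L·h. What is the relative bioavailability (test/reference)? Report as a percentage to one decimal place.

F_rel = (AUC_test/D_test) / (AUC_ref/D_ref)
      = (1293/12.5) / (1938/25)
      = 103.44 / 77.52 = 1.3344 = 133.44%

F_rel = 133.4%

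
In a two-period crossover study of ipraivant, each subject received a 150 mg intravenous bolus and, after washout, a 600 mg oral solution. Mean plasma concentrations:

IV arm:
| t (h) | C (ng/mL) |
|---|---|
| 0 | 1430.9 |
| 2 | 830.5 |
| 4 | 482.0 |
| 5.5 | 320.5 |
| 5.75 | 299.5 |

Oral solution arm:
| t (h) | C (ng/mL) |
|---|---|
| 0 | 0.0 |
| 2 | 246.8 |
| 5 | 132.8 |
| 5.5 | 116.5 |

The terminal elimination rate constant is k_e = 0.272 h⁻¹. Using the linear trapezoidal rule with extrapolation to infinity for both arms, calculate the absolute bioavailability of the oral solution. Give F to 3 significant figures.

Trapezoidal AUC_0→5.75 (IV):
  [0→2]: (1430.9+830.5)/2 × 2 = 2261.4
  [2→4]: (830.5+482.0)/2 × 2 = 1312.5
  [4→5.5]: (482.0+320.5)/2 × 1.5 = 601.875
  [5.5→5.75]: (320.5+299.5)/2 × 0.25 = 77.5
  Sum = 4253.275 ng/mL·h
IV tail: 299.5/0.272 = 1101.103; AUC_iv,0→∞ = 4253.275 + 1101.103 = 5354.378 ng/mL·h
Trapezoidal AUC_0→5.5 (oral solution):
  [0→2]: (0.0+246.8)/2 × 2 = 246.8
  [2→5]: (246.8+132.8)/2 × 3 = 569.4
  [5→5.5]: (132.8+116.5)/2 × 0.5 = 62.325
  Sum = 878.525 ng/mL·h
oral solution tail: 116.5/0.272 = 428.309; AUC_ev,0→∞ = 878.525 + 428.309 = 1306.834 ng/mL·h
F = (AUC_ev/D_ev)/(AUC_iv/D_iv) = (1306.834/600)/(5354.378/150) = 2.17806/35.6959 = 0.0610

F = 0.0610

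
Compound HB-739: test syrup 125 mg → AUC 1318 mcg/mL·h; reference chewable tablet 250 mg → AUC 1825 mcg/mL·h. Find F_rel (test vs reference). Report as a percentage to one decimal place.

F_rel = 144.4%

F_rel = (AUC_test/D_test) / (AUC_ref/D_ref)
      = (1318/125) / (1825/250)
      = 10.544 / 7.3 = 1.4444 = 144.44%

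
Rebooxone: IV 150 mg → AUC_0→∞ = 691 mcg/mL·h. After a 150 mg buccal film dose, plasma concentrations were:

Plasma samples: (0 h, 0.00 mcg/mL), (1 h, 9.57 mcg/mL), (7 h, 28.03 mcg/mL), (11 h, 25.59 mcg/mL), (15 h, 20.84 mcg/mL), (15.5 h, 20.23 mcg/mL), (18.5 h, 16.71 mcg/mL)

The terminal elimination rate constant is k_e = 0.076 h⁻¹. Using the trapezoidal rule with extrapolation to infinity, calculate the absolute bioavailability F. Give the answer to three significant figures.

Trapezoidal AUC_0→18.5 (buccal film):
  [0→1]: (0.00+9.57)/2 × 1 = 4.785
  [1→7]: (9.57+28.03)/2 × 6 = 112.8
  [7→11]: (28.03+25.59)/2 × 4 = 107.24
  [11→15]: (25.59+20.84)/2 × 4 = 92.86
  [15→15.5]: (20.84+20.23)/2 × 0.5 = 10.2675
  [15.5→18.5]: (20.23+16.71)/2 × 3 = 55.41
  Sum = 383.3625 mcg/mL·h
Tail: C_last/k_e = 16.71/0.076 = 219.868
AUC_0→∞ (buccal film) = 383.3625 + 219.868 = 603.2305 mcg/mL·h
F = (AUC_ev/D_ev)/(AUC_iv/D_iv) = (603.2305/150)/(691/150) = 4.02154/4.60667 = 0.8730

F = 0.873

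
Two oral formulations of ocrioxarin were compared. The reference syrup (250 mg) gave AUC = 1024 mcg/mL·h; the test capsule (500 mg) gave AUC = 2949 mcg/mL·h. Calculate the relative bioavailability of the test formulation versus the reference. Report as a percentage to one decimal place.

F_rel = (AUC_test/D_test) / (AUC_ref/D_ref)
      = (2949/500) / (1024/250)
      = 5.898 / 4.096 = 1.4399 = 143.99%

F_rel = 144.0%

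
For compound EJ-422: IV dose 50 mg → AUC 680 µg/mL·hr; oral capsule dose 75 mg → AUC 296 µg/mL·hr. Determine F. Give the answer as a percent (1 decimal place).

F = (AUC_ev / D_ev) / (AUC_iv / D_iv)
  = (296/75) / (680/50)
  = 3.94667 / 13.6 = 0.2902
  = 29.02%

F = 29.0%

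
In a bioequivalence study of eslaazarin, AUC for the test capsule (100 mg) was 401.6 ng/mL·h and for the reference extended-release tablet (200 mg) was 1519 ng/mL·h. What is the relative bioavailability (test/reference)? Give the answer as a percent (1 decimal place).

F_rel = (AUC_test/D_test) / (AUC_ref/D_ref)
      = (401.6/100) / (1519/200)
      = 4.016 / 7.595 = 0.5288 = 52.88%

F_rel = 52.9%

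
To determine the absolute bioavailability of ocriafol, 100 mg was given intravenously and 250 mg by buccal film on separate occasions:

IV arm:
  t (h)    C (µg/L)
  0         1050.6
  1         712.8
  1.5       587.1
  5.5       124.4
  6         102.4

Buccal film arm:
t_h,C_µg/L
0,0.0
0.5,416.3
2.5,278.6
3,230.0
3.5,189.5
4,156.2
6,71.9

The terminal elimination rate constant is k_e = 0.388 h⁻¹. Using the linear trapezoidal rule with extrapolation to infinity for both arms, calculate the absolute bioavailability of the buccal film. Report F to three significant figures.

Trapezoidal AUC_0→6 (IV):
  [0→1]: (1050.6+712.8)/2 × 1 = 881.7
  [1→1.5]: (712.8+587.1)/2 × 0.5 = 324.975
  [1.5→5.5]: (587.1+124.4)/2 × 4 = 1423.0
  [5.5→6]: (124.4+102.4)/2 × 0.5 = 56.7
  Sum = 2686.375 µg/L·h
IV tail: 102.4/0.388 = 263.918; AUC_iv,0→∞ = 2686.375 + 263.918 = 2950.293 µg/L·h
Trapezoidal AUC_0→6 (buccal film):
  [0→0.5]: (0.0+416.3)/2 × 0.5 = 104.075
  [0.5→2.5]: (416.3+278.6)/2 × 2 = 694.9
  [2.5→3]: (278.6+230.0)/2 × 0.5 = 127.15
  [3→3.5]: (230.0+189.5)/2 × 0.5 = 104.875
  [3.5→4]: (189.5+156.2)/2 × 0.5 = 86.425
  [4→6]: (156.2+71.9)/2 × 2 = 228.1
  Sum = 1345.525 µg/L·h
buccal film tail: 71.9/0.388 = 185.309; AUC_ev,0→∞ = 1345.525 + 185.309 = 1530.834 µg/L·h
F = (AUC_ev/D_ev)/(AUC_iv/D_iv) = (1530.834/250)/(2950.293/100) = 6.123336/29.50293 = 0.2076

F = 0.208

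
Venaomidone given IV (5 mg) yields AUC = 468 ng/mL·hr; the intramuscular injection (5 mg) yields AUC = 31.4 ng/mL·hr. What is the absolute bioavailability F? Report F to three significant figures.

F = 0.0671

F = (AUC_ev / D_ev) / (AUC_iv / D_iv)
  = (31.4/5) / (468/5)
  = 6.28 / 93.6 = 0.0671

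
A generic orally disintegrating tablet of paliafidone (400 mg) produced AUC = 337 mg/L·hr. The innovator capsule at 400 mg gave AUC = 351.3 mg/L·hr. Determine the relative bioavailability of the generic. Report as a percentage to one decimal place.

F_rel = (AUC_test/D_test) / (AUC_ref/D_ref)
      = (337/400) / (351.3/400)
      = 0.8425 / 0.87825 = 0.9593 = 95.93%

F_rel = 95.9%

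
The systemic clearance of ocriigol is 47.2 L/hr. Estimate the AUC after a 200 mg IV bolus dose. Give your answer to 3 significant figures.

AUC = 4.24 mg/L·hr

AUC_0→∞ = Dose_iv / CL
        = 200 / 47.2 = 4.23729 mg/L·hr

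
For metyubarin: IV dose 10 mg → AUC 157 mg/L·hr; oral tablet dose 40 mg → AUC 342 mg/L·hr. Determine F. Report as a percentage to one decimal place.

F = (AUC_ev / D_ev) / (AUC_iv / D_iv)
  = (342/40) / (157/10)
  = 8.55 / 15.7 = 0.5446
  = 54.46%

F = 54.5%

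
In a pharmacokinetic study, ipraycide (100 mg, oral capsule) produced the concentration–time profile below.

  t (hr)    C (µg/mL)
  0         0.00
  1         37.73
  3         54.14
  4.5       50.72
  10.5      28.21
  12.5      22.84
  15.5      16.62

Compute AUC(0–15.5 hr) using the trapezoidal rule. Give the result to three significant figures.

Trapezoidal AUC_0→15.5:
  [0→1]: (0.00+37.73)/2 × 1 = 18.865
  [1→3]: (37.73+54.14)/2 × 2 = 91.87
  [3→4.5]: (54.14+50.72)/2 × 1.5 = 78.645
  [4.5→10.5]: (50.72+28.21)/2 × 6 = 236.79
  [10.5→12.5]: (28.21+22.84)/2 × 2 = 51.05
  [12.5→15.5]: (22.84+16.62)/2 × 3 = 59.19
  Sum = 536.41 µg/mL·hr

AUC = 536 µg/mL·hr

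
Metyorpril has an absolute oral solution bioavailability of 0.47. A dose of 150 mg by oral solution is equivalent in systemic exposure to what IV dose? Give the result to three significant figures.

D_iv = 70.5 mg

Systemic exposure from an extravascular dose = F × D_ev, so the equivalent IV dose is F × D_ev.
D_iv = F × D_ev = 0.47 × 150 = 70.5 mg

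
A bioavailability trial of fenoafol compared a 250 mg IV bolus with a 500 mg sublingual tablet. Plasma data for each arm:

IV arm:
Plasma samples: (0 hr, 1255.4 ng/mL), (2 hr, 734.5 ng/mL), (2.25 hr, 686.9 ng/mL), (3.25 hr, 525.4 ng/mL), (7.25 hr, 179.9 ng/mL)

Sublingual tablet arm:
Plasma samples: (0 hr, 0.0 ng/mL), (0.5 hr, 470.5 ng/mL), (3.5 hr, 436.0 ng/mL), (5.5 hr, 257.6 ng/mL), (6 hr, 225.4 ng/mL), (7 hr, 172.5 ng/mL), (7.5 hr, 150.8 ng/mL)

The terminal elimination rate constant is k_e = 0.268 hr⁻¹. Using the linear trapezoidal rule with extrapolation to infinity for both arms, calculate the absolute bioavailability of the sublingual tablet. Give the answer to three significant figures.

F = 0.323

Trapezoidal AUC_0→7.25 (IV):
  [0→2]: (1255.4+734.5)/2 × 2 = 1989.9
  [2→2.25]: (734.5+686.9)/2 × 0.25 = 177.675
  [2.25→3.25]: (686.9+525.4)/2 × 1 = 606.15
  [3.25→7.25]: (525.4+179.9)/2 × 4 = 1410.6
  Sum = 4184.325 ng/mL·hr
IV tail: 179.9/0.268 = 671.269; AUC_iv,0→∞ = 4184.325 + 671.269 = 4855.594 ng/mL·hr
Trapezoidal AUC_0→7.5 (sublingual tablet):
  [0→0.5]: (0.0+470.5)/2 × 0.5 = 117.625
  [0.5→3.5]: (470.5+436.0)/2 × 3 = 1359.75
  [3.5→5.5]: (436.0+257.6)/2 × 2 = 693.6
  [5.5→6]: (257.6+225.4)/2 × 0.5 = 120.75
  [6→7]: (225.4+172.5)/2 × 1 = 198.95
  [7→7.5]: (172.5+150.8)/2 × 0.5 = 80.825
  Sum = 2571.5 ng/mL·hr
sublingual tablet tail: 150.8/0.268 = 562.687; AUC_ev,0→∞ = 2571.5 + 562.687 = 3134.187 ng/mL·hr
F = (AUC_ev/D_ev)/(AUC_iv/D_iv) = (3134.187/500)/(4855.594/250) = 6.268374/19.422376 = 0.3227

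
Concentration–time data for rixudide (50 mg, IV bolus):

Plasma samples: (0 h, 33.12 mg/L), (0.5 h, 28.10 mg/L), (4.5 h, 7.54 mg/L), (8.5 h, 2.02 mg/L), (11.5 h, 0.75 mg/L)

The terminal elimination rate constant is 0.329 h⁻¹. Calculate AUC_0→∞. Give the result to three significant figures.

Trapezoidal AUC_0→11.5:
  [0→0.5]: (33.12+28.10)/2 × 0.5 = 15.305
  [0.5→4.5]: (28.10+7.54)/2 × 4 = 71.28
  [4.5→8.5]: (7.54+2.02)/2 × 4 = 19.12
  [8.5→11.5]: (2.02+0.75)/2 × 3 = 4.155
  Sum = 109.86 mg/L·h
Extrapolated tail: C_last / k_e = 0.75 / 0.329 = 2.280
AUC_0→∞ = 109.86 + 2.280 = 112.14 mg/L·h

AUC = 112 mg/L·h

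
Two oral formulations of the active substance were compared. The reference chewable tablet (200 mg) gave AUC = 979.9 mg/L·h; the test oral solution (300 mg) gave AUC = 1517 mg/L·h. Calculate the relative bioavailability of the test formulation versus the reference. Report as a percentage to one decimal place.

F_rel = 103.2%

F_rel = (AUC_test/D_test) / (AUC_ref/D_ref)
      = (1517/300) / (979.9/200)
      = 5.05667 / 4.8995 = 1.0321 = 103.21%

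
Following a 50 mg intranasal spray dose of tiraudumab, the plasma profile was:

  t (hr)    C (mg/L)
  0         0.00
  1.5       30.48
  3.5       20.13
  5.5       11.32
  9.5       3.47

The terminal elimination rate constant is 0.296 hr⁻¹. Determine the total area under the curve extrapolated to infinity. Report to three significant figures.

Trapezoidal AUC_0→9.5:
  [0→1.5]: (0.00+30.48)/2 × 1.5 = 22.86
  [1.5→3.5]: (30.48+20.13)/2 × 2 = 50.61
  [3.5→5.5]: (20.13+11.32)/2 × 2 = 31.45
  [5.5→9.5]: (11.32+3.47)/2 × 4 = 29.58
  Sum = 134.5 mg/L·hr
Extrapolated tail: C_last / k_e = 3.47 / 0.296 = 11.723
AUC_0→∞ = 134.5 + 11.723 = 146.223 mg/L·hr

AUC = 146 mg/L·hr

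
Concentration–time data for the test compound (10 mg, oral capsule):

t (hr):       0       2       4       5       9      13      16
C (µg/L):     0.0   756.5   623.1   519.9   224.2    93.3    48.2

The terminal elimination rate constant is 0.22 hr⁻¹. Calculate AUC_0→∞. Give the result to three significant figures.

Trapezoidal AUC_0→16:
  [0→2]: (0.0+756.5)/2 × 2 = 756.5
  [2→4]: (756.5+623.1)/2 × 2 = 1379.6
  [4→5]: (623.1+519.9)/2 × 1 = 571.5
  [5→9]: (519.9+224.2)/2 × 4 = 1488.2
  [9→13]: (224.2+93.3)/2 × 4 = 635.0
  [13→16]: (93.3+48.2)/2 × 3 = 212.25
  Sum = 5043.05 µg/L·hr
Extrapolated tail: C_last / k_e = 48.2 / 0.22 = 219.091
AUC_0→∞ = 5043.05 + 219.091 = 5262.141 µg/L·hr

AUC = 5260 µg/L·hr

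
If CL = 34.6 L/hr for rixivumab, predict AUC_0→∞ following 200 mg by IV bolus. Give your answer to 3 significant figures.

AUC_0→∞ = Dose_iv / CL
        = 200 / 34.6 = 5.78035 mg/L·hr

AUC = 5.78 mg/L·hr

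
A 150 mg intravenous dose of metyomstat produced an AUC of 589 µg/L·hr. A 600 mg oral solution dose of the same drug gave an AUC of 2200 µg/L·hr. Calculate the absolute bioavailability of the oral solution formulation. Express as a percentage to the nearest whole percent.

F = 93%

F = (AUC_ev / D_ev) / (AUC_iv / D_iv)
  = (2200/600) / (589/150)
  = 3.66667 / 3.92667 = 0.9338
  = 93.38%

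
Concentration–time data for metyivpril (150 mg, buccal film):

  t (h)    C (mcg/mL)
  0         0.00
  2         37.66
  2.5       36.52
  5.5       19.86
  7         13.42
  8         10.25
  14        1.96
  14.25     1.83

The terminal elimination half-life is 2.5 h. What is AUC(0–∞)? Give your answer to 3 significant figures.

Trapezoidal AUC_0→14.25:
  [0→2]: (0.00+37.66)/2 × 2 = 37.66
  [2→2.5]: (37.66+36.52)/2 × 0.5 = 18.545
  [2.5→5.5]: (36.52+19.86)/2 × 3 = 84.57
  [5.5→7]: (19.86+13.42)/2 × 1.5 = 24.96
  [7→8]: (13.42+10.25)/2 × 1 = 11.835
  [8→14]: (10.25+1.96)/2 × 6 = 36.63
  [14→14.25]: (1.96+1.83)/2 × 0.25 = 0.47375
  Sum = 214.67375 mcg/mL·h
k_e = ln2 / t½ = 0.693147 / 2.5 = 0.2773 h^-1
Extrapolated tail: C_last / k_e = 1.83 / 0.2773 = 6.599
AUC_0→∞ = 214.67375 + 6.599 = 221.27275 mcg/mL·h

AUC = 221 mcg/mL·h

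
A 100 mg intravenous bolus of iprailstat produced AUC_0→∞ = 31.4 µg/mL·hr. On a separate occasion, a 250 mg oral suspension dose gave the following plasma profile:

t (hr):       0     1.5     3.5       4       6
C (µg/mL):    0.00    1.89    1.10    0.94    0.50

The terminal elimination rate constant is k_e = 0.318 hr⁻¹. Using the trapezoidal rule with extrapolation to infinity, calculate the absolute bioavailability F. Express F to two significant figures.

F = 0.10

Trapezoidal AUC_0→6 (oral suspension):
  [0→1.5]: (0.00+1.89)/2 × 1.5 = 1.4175
  [1.5→3.5]: (1.89+1.10)/2 × 2 = 2.99
  [3.5→4]: (1.10+0.94)/2 × 0.5 = 0.51
  [4→6]: (0.94+0.50)/2 × 2 = 1.44
  Sum = 6.3575 µg/mL·hr
Tail: C_last/k_e = 0.50/0.318 = 1.572
AUC_0→∞ (oral suspension) = 6.3575 + 1.572 = 7.9295 µg/mL·hr
F = (AUC_ev/D_ev)/(AUC_iv/D_iv) = (7.9295/250)/(31.4/100) = 0.031718/0.314 = 0.1010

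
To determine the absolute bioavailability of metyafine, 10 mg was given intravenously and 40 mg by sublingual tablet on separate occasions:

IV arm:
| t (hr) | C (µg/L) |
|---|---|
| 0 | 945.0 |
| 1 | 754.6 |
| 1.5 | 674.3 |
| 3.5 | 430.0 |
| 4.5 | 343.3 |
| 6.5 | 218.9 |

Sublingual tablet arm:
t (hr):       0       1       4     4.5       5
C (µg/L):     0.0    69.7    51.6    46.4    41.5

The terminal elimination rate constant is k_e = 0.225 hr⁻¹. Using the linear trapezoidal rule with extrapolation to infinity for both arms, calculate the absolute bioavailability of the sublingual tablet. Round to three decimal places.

F = 0.026

Trapezoidal AUC_0→6.5 (IV):
  [0→1]: (945.0+754.6)/2 × 1 = 849.8
  [1→1.5]: (754.6+674.3)/2 × 0.5 = 357.225
  [1.5→3.5]: (674.3+430.0)/2 × 2 = 1104.3
  [3.5→4.5]: (430.0+343.3)/2 × 1 = 386.65
  [4.5→6.5]: (343.3+218.9)/2 × 2 = 562.2
  Sum = 3260.175 µg/L·hr
IV tail: 218.9/0.225 = 972.889; AUC_iv,0→∞ = 3260.175 + 972.889 = 4233.064 µg/L·hr
Trapezoidal AUC_0→5 (sublingual tablet):
  [0→1]: (0.0+69.7)/2 × 1 = 34.85
  [1→4]: (69.7+51.6)/2 × 3 = 181.95
  [4→4.5]: (51.6+46.4)/2 × 0.5 = 24.5
  [4.5→5]: (46.4+41.5)/2 × 0.5 = 21.975
  Sum = 263.275 µg/L·hr
sublingual tablet tail: 41.5/0.225 = 184.444; AUC_ev,0→∞ = 263.275 + 184.444 = 447.719 µg/L·hr
F = (AUC_ev/D_ev)/(AUC_iv/D_iv) = (447.719/40)/(4233.064/10) = 11.192975/423.3064 = 0.0264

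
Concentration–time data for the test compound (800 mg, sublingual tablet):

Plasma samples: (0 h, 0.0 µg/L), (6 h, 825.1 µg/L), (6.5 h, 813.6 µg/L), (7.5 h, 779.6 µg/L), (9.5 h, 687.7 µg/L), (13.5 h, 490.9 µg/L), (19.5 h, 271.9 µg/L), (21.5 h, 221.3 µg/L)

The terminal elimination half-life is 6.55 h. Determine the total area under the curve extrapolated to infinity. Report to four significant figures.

Trapezoidal AUC_0→21.5:
  [0→6]: (0.0+825.1)/2 × 6 = 2475.3
  [6→6.5]: (825.1+813.6)/2 × 0.5 = 409.675
  [6.5→7.5]: (813.6+779.6)/2 × 1 = 796.6
  [7.5→9.5]: (779.6+687.7)/2 × 2 = 1467.3
  [9.5→13.5]: (687.7+490.9)/2 × 4 = 2357.2
  [13.5→19.5]: (490.9+271.9)/2 × 6 = 2288.4
  [19.5→21.5]: (271.9+221.3)/2 × 2 = 493.2
  Sum = 10287.675 µg/L·h
k_e = ln2 / t½ = 0.693147 / 6.55 = 0.1058 h^-1
Extrapolated tail: C_last / k_e = 221.3 / 0.1058 = 2091.682
AUC_0→∞ = 10287.675 + 2091.682 = 12379.357 µg/L·h

AUC = 12380 µg/L·h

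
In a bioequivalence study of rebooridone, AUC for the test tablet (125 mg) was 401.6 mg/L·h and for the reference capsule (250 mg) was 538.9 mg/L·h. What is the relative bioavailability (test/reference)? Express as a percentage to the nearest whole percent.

F_rel = 149%

F_rel = (AUC_test/D_test) / (AUC_ref/D_ref)
      = (401.6/125) / (538.9/250)
      = 3.2128 / 2.1556 = 1.4904 = 149.04%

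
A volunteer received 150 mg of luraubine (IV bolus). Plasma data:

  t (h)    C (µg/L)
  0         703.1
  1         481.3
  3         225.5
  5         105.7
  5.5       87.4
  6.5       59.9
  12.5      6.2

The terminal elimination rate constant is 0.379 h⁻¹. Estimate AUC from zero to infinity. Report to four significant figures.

AUC = 1967 µg/L·h

Trapezoidal AUC_0→12.5:
  [0→1]: (703.1+481.3)/2 × 1 = 592.2
  [1→3]: (481.3+225.5)/2 × 2 = 706.8
  [3→5]: (225.5+105.7)/2 × 2 = 331.2
  [5→5.5]: (105.7+87.4)/2 × 0.5 = 48.275
  [5.5→6.5]: (87.4+59.9)/2 × 1 = 73.65
  [6.5→12.5]: (59.9+6.2)/2 × 6 = 198.3
  Sum = 1950.425 µg/L·h
Extrapolated tail: C_last / k_e = 6.2 / 0.379 = 16.359
AUC_0→∞ = 1950.425 + 16.359 = 1966.784 µg/L·h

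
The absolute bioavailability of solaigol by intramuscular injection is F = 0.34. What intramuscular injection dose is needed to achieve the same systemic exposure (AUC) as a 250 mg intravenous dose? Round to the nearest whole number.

D_intramuscular = 735 mg

For equal systemic exposure: F × D_ev = D_iv
D_ev = D_iv / F = 250 / 0.34 = 735.294 mg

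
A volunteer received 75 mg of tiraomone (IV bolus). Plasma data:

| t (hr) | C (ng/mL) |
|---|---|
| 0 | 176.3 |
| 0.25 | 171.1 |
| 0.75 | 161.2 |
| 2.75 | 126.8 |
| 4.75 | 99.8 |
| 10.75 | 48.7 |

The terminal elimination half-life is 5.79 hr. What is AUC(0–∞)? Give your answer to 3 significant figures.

Trapezoidal AUC_0→10.75:
  [0→0.25]: (176.3+171.1)/2 × 0.25 = 43.425
  [0.25→0.75]: (171.1+161.2)/2 × 0.5 = 83.075
  [0.75→2.75]: (161.2+126.8)/2 × 2 = 288.0
  [2.75→4.75]: (126.8+99.8)/2 × 2 = 226.6
  [4.75→10.75]: (99.8+48.7)/2 × 6 = 445.5
  Sum = 1086.6 ng/mL·hr
k_e = ln2 / t½ = 0.693147 / 5.79 = 0.1197 hr^-1
Extrapolated tail: C_last / k_e = 48.7 / 0.1197 = 406.850
AUC_0→∞ = 1086.6 + 406.850 = 1493.45 ng/mL·hr

AUC = 1490 ng/mL·hr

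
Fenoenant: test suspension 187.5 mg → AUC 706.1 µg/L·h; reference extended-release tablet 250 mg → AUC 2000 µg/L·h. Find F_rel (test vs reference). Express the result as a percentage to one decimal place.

F_rel = 47.1%

F_rel = (AUC_test/D_test) / (AUC_ref/D_ref)
      = (706.1/187.5) / (2000/250)
      = 3.76587 / 8 = 0.4707 = 47.07%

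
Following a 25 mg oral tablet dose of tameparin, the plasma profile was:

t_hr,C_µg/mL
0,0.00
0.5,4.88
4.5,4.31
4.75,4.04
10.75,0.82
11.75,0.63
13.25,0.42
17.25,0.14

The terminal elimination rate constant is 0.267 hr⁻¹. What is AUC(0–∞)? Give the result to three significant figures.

AUC = 38.4 µg/mL·hr

Trapezoidal AUC_0→17.25:
  [0→0.5]: (0.00+4.88)/2 × 0.5 = 1.22
  [0.5→4.5]: (4.88+4.31)/2 × 4 = 18.38
  [4.5→4.75]: (4.31+4.04)/2 × 0.25 = 1.04375
  [4.75→10.75]: (4.04+0.82)/2 × 6 = 14.58
  [10.75→11.75]: (0.82+0.63)/2 × 1 = 0.725
  [11.75→13.25]: (0.63+0.42)/2 × 1.5 = 0.7875
  [13.25→17.25]: (0.42+0.14)/2 × 4 = 1.12
  Sum = 37.85625 µg/mL·hr
Extrapolated tail: C_last / k_e = 0.14 / 0.267 = 0.524
AUC_0→∞ = 37.85625 + 0.524 = 38.38025 µg/mL·hr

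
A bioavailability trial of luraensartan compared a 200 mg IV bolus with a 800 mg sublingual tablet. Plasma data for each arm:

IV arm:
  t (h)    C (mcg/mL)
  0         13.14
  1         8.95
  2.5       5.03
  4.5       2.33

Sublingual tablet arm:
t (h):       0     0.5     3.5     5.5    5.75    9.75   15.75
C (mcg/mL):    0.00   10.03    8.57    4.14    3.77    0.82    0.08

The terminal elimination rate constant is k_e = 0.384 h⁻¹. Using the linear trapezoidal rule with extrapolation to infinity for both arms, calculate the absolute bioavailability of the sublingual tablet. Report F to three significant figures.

Trapezoidal AUC_0→4.5 (IV):
  [0→1]: (13.14+8.95)/2 × 1 = 11.045
  [1→2.5]: (8.95+5.03)/2 × 1.5 = 10.485
  [2.5→4.5]: (5.03+2.33)/2 × 2 = 7.36
  Sum = 28.89 mcg/mL·h
IV tail: 2.33/0.384 = 6.068; AUC_iv,0→∞ = 28.89 + 6.068 = 34.958 mcg/mL·h
Trapezoidal AUC_0→15.75 (sublingual tablet):
  [0→0.5]: (0.00+10.03)/2 × 0.5 = 2.5075
  [0.5→3.5]: (10.03+8.57)/2 × 3 = 27.9
  [3.5→5.5]: (8.57+4.14)/2 × 2 = 12.71
  [5.5→5.75]: (4.14+3.77)/2 × 0.25 = 0.98875
  [5.75→9.75]: (3.77+0.82)/2 × 4 = 9.18
  [9.75→15.75]: (0.82+0.08)/2 × 6 = 2.7
  Sum = 55.98625 mcg/mL·h
sublingual tablet tail: 0.08/0.384 = 0.208; AUC_ev,0→∞ = 55.98625 + 0.208 = 56.19425 mcg/mL·h
F = (AUC_ev/D_ev)/(AUC_iv/D_iv) = (56.19425/800)/(34.958/200) = 0.0702428/0.17479 = 0.4019

F = 0.402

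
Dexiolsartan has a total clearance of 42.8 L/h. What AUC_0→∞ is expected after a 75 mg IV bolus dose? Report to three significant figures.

AUC_0→∞ = Dose_iv / CL
        = 75 / 42.8 = 1.75234 mg/L·h

AUC = 1.75 mg/L·h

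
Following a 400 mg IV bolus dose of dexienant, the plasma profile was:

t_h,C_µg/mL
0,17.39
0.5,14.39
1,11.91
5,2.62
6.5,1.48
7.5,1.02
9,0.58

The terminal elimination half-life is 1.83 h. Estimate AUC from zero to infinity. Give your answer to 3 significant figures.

Trapezoidal AUC_0→9:
  [0→0.5]: (17.39+14.39)/2 × 0.5 = 7.945
  [0.5→1]: (14.39+11.91)/2 × 0.5 = 6.575
  [1→5]: (11.91+2.62)/2 × 4 = 29.06
  [5→6.5]: (2.62+1.48)/2 × 1.5 = 3.075
  [6.5→7.5]: (1.48+1.02)/2 × 1 = 1.25
  [7.5→9]: (1.02+0.58)/2 × 1.5 = 1.2
  Sum = 49.105 µg/mL·h
k_e = ln2 / t½ = 0.693147 / 1.83 = 0.3788 h^-1
Extrapolated tail: C_last / k_e = 0.58 / 0.3788 = 1.531
AUC_0→∞ = 49.105 + 1.531 = 50.636 µg/mL·h

AUC = 50.6 µg/mL·h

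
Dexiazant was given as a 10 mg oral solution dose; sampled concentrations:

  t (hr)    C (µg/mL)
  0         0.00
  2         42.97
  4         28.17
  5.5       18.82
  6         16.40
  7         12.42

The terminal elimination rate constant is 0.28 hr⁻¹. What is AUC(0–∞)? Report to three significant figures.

Trapezoidal AUC_0→7:
  [0→2]: (0.00+42.97)/2 × 2 = 42.97
  [2→4]: (42.97+28.17)/2 × 2 = 71.14
  [4→5.5]: (28.17+18.82)/2 × 1.5 = 35.2425
  [5.5→6]: (18.82+16.40)/2 × 0.5 = 8.805
  [6→7]: (16.40+12.42)/2 × 1 = 14.41
  Sum = 172.5675 µg/mL·hr
Extrapolated tail: C_last / k_e = 12.42 / 0.28 = 44.357
AUC_0→∞ = 172.5675 + 44.357 = 216.9245 µg/mL·hr

AUC = 217 µg/mL·hr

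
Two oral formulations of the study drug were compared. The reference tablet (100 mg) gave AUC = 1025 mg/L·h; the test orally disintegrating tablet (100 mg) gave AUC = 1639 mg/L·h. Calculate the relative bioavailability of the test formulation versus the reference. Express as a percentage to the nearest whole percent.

F_rel = 160%

F_rel = (AUC_test/D_test) / (AUC_ref/D_ref)
      = (1639/100) / (1025/100)
      = 16.39 / 10.25 = 1.5990 = 159.90%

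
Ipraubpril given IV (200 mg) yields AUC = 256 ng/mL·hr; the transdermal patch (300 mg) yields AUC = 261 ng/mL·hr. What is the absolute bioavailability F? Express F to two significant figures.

F = 0.68

F = (AUC_ev / D_ev) / (AUC_iv / D_iv)
  = (261/300) / (256/200)
  = 0.87 / 1.28 = 0.6797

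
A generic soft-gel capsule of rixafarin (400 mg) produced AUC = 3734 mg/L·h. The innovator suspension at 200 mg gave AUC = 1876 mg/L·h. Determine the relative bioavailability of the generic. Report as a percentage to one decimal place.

F_rel = (AUC_test/D_test) / (AUC_ref/D_ref)
      = (3734/400) / (1876/200)
      = 9.335 / 9.38 = 0.9952 = 99.52%

F_rel = 99.5%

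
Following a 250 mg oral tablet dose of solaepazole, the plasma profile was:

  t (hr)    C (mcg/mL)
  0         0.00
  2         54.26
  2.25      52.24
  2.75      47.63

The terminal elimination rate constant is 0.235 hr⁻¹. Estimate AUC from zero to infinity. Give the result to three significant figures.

AUC = 295 mcg/mL·hr

Trapezoidal AUC_0→2.75:
  [0→2]: (0.00+54.26)/2 × 2 = 54.26
  [2→2.25]: (54.26+52.24)/2 × 0.25 = 13.3125
  [2.25→2.75]: (52.24+47.63)/2 × 0.5 = 24.9675
  Sum = 92.54 mcg/mL·hr
Extrapolated tail: C_last / k_e = 47.63 / 0.235 = 202.681
AUC_0→∞ = 92.54 + 202.681 = 295.221 mcg/mL·hr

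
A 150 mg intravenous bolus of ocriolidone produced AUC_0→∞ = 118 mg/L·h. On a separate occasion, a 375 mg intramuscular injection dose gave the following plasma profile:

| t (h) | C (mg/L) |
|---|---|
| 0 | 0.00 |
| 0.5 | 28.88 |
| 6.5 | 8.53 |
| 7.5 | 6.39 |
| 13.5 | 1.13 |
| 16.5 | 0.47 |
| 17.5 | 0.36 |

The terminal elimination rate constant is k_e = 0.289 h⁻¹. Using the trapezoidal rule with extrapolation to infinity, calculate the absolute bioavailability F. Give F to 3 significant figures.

F = 0.520

Trapezoidal AUC_0→17.5 (intramuscular injection):
  [0→0.5]: (0.00+28.88)/2 × 0.5 = 7.22
  [0.5→6.5]: (28.88+8.53)/2 × 6 = 112.23
  [6.5→7.5]: (8.53+6.39)/2 × 1 = 7.46
  [7.5→13.5]: (6.39+1.13)/2 × 6 = 22.56
  [13.5→16.5]: (1.13+0.47)/2 × 3 = 2.4
  [16.5→17.5]: (0.47+0.36)/2 × 1 = 0.415
  Sum = 152.285 mg/L·h
Tail: C_last/k_e = 0.36/0.289 = 1.246
AUC_0→∞ (intramuscular injection) = 152.285 + 1.246 = 153.531 mg/L·h
F = (AUC_ev/D_ev)/(AUC_iv/D_iv) = (153.531/375)/(118/150) = 0.409416/0.786667 = 0.5204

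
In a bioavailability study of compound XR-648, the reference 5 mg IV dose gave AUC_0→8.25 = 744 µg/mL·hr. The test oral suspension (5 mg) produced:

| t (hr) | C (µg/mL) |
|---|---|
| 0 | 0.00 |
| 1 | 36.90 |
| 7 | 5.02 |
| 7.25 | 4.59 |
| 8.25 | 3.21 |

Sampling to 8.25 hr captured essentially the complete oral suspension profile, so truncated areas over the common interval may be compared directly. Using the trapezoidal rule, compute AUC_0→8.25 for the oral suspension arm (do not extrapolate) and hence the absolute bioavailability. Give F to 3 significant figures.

F = 0.201

Trapezoidal AUC_0→8.25 (oral suspension):
  [0→1]: (0.00+36.90)/2 × 1 = 18.45
  [1→7]: (36.90+5.02)/2 × 6 = 125.76
  [7→7.25]: (5.02+4.59)/2 × 0.25 = 1.20125
  [7.25→8.25]: (4.59+3.21)/2 × 1 = 3.9
  Sum = 149.31125 µg/mL·hr
F = (AUC_ev/D_ev)/(AUC_iv/D_iv) = (149.31125/5)/(744/5) = 29.86225/148.8 = 0.2007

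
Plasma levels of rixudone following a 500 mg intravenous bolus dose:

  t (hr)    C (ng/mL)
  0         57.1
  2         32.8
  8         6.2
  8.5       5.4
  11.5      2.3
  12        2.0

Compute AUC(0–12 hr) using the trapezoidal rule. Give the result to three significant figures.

Trapezoidal AUC_0→12:
  [0→2]: (57.1+32.8)/2 × 2 = 89.9
  [2→8]: (32.8+6.2)/2 × 6 = 117.0
  [8→8.5]: (6.2+5.4)/2 × 0.5 = 2.9
  [8.5→11.5]: (5.4+2.3)/2 × 3 = 11.55
  [11.5→12]: (2.3+2.0)/2 × 0.5 = 1.075
  Sum = 222.425 ng/mL·hr

AUC = 222 ng/mL·hr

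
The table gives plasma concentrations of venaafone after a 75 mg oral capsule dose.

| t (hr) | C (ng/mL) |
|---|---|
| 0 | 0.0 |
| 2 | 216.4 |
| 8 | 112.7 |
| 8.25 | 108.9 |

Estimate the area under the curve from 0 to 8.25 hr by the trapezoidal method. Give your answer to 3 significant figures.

Trapezoidal AUC_0→8.25:
  [0→2]: (0.0+216.4)/2 × 2 = 216.4
  [2→8]: (216.4+112.7)/2 × 6 = 987.3
  [8→8.25]: (112.7+108.9)/2 × 0.25 = 27.7
  Sum = 1231.4 ng/mL·hr

AUC = 1230 ng/mL·hr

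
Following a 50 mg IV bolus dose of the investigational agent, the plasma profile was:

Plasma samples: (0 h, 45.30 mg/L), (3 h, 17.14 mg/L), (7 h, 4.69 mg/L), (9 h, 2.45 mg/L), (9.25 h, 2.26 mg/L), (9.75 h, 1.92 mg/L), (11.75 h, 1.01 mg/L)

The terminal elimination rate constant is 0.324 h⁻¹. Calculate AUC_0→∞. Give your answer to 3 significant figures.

AUC = 152 mg/L·h

Trapezoidal AUC_0→11.75:
  [0→3]: (45.30+17.14)/2 × 3 = 93.66
  [3→7]: (17.14+4.69)/2 × 4 = 43.66
  [7→9]: (4.69+2.45)/2 × 2 = 7.14
  [9→9.25]: (2.45+2.26)/2 × 0.25 = 0.58875
  [9.25→9.75]: (2.26+1.92)/2 × 0.5 = 1.045
  [9.75→11.75]: (1.92+1.01)/2 × 2 = 2.93
  Sum = 149.02375 mg/L·h
Extrapolated tail: C_last / k_e = 1.01 / 0.324 = 3.117
AUC_0→∞ = 149.02375 + 3.117 = 152.14075 mg/L·h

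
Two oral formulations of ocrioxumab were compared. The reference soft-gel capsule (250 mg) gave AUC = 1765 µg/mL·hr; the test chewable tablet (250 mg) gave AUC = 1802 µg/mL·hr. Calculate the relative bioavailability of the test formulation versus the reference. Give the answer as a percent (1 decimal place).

F_rel = (AUC_test/D_test) / (AUC_ref/D_ref)
      = (1802/250) / (1765/250)
      = 7.208 / 7.06 = 1.0210 = 102.10%

F_rel = 102.1%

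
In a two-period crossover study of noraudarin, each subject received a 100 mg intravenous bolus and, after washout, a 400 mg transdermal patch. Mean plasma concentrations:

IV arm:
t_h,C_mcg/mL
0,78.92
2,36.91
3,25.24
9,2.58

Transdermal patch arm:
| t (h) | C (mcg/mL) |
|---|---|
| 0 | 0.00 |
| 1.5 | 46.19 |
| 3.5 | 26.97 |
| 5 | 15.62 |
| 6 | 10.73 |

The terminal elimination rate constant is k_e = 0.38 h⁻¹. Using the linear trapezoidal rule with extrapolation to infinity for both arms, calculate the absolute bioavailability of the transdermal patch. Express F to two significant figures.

Trapezoidal AUC_0→9 (IV):
  [0→2]: (78.92+36.91)/2 × 2 = 115.83
  [2→3]: (36.91+25.24)/2 × 1 = 31.075
  [3→9]: (25.24+2.58)/2 × 6 = 83.46
  Sum = 230.365 mcg/mL·h
IV tail: 2.58/0.38 = 6.789; AUC_iv,0→∞ = 230.365 + 6.789 = 237.154 mcg/mL·h
Trapezoidal AUC_0→6 (transdermal patch):
  [0→1.5]: (0.00+46.19)/2 × 1.5 = 34.6425
  [1.5→3.5]: (46.19+26.97)/2 × 2 = 73.16
  [3.5→5]: (26.97+15.62)/2 × 1.5 = 31.9425
  [5→6]: (15.62+10.73)/2 × 1 = 13.175
  Sum = 152.92 mcg/mL·h
transdermal patch tail: 10.73/0.38 = 28.237; AUC_ev,0→∞ = 152.92 + 28.237 = 181.157 mcg/mL·h
F = (AUC_ev/D_ev)/(AUC_iv/D_iv) = (181.157/400)/(237.154/100) = 0.4528925/2.37154 = 0.1910

F = 0.19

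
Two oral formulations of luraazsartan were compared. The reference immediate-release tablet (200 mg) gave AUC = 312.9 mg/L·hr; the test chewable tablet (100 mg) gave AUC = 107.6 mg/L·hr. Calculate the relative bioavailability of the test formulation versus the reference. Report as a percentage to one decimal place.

F_rel = 68.8%

F_rel = (AUC_test/D_test) / (AUC_ref/D_ref)
      = (107.6/100) / (312.9/200)
      = 1.076 / 1.5645 = 0.6878 = 68.78%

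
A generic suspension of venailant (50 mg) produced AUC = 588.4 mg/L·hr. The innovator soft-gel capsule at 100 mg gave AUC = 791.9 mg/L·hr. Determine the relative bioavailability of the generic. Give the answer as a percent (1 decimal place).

F_rel = (AUC_test/D_test) / (AUC_ref/D_ref)
      = (588.4/50) / (791.9/100)
      = 11.768 / 7.919 = 1.4860 = 148.60%

F_rel = 148.6%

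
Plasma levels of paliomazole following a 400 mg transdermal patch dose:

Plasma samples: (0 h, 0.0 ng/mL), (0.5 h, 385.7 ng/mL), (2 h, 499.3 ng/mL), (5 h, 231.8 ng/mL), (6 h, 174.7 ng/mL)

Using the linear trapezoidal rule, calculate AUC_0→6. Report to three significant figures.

Trapezoidal AUC_0→6:
  [0→0.5]: (0.0+385.7)/2 × 0.5 = 96.425
  [0.5→2]: (385.7+499.3)/2 × 1.5 = 663.75
  [2→5]: (499.3+231.8)/2 × 3 = 1096.65
  [5→6]: (231.8+174.7)/2 × 1 = 203.25
  Sum = 2060.075 ng/mL·h

AUC = 2060 ng/mL·h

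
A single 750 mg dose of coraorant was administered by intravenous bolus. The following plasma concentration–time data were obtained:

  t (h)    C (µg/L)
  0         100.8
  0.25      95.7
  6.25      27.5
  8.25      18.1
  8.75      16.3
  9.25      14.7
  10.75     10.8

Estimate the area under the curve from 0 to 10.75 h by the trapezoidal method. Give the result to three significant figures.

Trapezoidal AUC_0→10.75:
  [0→0.25]: (100.8+95.7)/2 × 0.25 = 24.5625
  [0.25→6.25]: (95.7+27.5)/2 × 6 = 369.6
  [6.25→8.25]: (27.5+18.1)/2 × 2 = 45.6
  [8.25→8.75]: (18.1+16.3)/2 × 0.5 = 8.6
  [8.75→9.25]: (16.3+14.7)/2 × 0.5 = 7.75
  [9.25→10.75]: (14.7+10.8)/2 × 1.5 = 19.125
  Sum = 475.2375 µg/L·h

AUC = 475 µg/L·h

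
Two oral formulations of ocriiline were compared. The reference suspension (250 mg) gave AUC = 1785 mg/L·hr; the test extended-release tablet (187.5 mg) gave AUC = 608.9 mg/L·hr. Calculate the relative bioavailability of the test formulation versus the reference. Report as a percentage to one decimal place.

F_rel = 45.5%

F_rel = (AUC_test/D_test) / (AUC_ref/D_ref)
      = (608.9/187.5) / (1785/250)
      = 3.24747 / 7.14 = 0.4548 = 45.48%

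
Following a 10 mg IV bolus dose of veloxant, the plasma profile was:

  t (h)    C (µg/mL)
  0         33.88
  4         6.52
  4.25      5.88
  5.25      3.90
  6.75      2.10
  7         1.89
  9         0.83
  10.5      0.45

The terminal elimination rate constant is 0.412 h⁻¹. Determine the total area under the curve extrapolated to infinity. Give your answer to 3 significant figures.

AUC = 97.0 µg/mL·h

Trapezoidal AUC_0→10.5:
  [0→4]: (33.88+6.52)/2 × 4 = 80.8
  [4→4.25]: (6.52+5.88)/2 × 0.25 = 1.55
  [4.25→5.25]: (5.88+3.90)/2 × 1 = 4.89
  [5.25→6.75]: (3.90+2.10)/2 × 1.5 = 4.5
  [6.75→7]: (2.10+1.89)/2 × 0.25 = 0.49875
  [7→9]: (1.89+0.83)/2 × 2 = 2.72
  [9→10.5]: (0.83+0.45)/2 × 1.5 = 0.96
  Sum = 95.91875 µg/mL·h
Extrapolated tail: C_last / k_e = 0.45 / 0.412 = 1.092
AUC_0→∞ = 95.91875 + 1.092 = 97.01075 µg/mL·h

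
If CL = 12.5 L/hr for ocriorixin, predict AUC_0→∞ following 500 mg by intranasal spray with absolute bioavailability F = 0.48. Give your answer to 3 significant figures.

AUC = 19.2 mg/L·hr

AUC_0→∞ = F × Dose / CL
        = 0.48 × 500 / 12.5 = 19.2 mg/L·hr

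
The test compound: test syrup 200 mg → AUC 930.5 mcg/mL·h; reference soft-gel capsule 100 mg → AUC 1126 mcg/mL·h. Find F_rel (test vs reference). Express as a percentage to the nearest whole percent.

F_rel = 41%

F_rel = (AUC_test/D_test) / (AUC_ref/D_ref)
      = (930.5/200) / (1126/100)
      = 4.6525 / 11.26 = 0.4132 = 41.32%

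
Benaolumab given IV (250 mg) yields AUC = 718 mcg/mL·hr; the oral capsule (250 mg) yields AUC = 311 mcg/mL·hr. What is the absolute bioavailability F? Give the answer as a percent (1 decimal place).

F = (AUC_ev / D_ev) / (AUC_iv / D_iv)
  = (311/250) / (718/250)
  = 1.244 / 2.872 = 0.4331
  = 43.31%

F = 43.3%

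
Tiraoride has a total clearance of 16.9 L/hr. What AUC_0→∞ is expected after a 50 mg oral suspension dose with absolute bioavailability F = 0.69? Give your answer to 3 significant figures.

AUC_0→∞ = F × Dose / CL
        = 0.69 × 50 / 16.9 = 2.04142 mg/L·hr

AUC = 2.04 mg/L·hr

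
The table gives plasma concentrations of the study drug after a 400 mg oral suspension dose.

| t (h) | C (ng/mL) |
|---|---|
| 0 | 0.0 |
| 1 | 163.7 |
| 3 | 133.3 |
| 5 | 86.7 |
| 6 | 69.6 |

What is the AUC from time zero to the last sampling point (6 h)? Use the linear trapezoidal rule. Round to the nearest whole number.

Trapezoidal AUC_0→6:
  [0→1]: (0.0+163.7)/2 × 1 = 81.85
  [1→3]: (163.7+133.3)/2 × 2 = 297.0
  [3→5]: (133.3+86.7)/2 × 2 = 220.0
  [5→6]: (86.7+69.6)/2 × 1 = 78.15
  Sum = 677.0 ng/mL·h

AUC = 677 ng/mL·h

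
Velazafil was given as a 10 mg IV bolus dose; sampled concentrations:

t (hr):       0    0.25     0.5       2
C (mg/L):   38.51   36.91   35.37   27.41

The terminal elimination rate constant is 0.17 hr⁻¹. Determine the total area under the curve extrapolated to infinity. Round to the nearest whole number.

Trapezoidal AUC_0→2:
  [0→0.25]: (38.51+36.91)/2 × 0.25 = 9.4275
  [0.25→0.5]: (36.91+35.37)/2 × 0.25 = 9.035
  [0.5→2]: (35.37+27.41)/2 × 1.5 = 47.085
  Sum = 65.5475 mg/L·hr
Extrapolated tail: C_last / k_e = 27.41 / 0.17 = 161.235
AUC_0→∞ = 65.5475 + 161.235 = 226.7825 mg/L·hr

AUC = 227 mg/L·hr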